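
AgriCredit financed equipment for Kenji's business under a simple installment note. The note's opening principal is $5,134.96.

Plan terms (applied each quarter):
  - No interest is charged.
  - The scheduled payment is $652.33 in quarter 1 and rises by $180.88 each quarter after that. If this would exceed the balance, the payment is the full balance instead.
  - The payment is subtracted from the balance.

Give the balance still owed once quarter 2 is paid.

Quarter 1: opening $5,134.96; payment $652.33; balance $4,482.63
Quarter 2: opening $4,482.63; payment $833.21; balance $3,649.42

$3,649.42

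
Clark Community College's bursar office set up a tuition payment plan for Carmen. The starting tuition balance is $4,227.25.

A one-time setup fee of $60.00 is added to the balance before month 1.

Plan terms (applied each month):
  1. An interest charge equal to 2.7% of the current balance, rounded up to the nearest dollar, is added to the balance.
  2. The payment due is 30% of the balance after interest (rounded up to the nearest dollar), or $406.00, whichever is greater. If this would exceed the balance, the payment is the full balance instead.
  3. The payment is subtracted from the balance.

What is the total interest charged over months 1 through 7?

$367.00

# | Opening | Interest | Payment | End bal
1 | $4,287.25 | $116.00 | $1,321.00 | $3,082.25
2 | $3,082.25 | $84.00 | $950.00 | $2,216.25
3 | $2,216.25 | $60.00 | $683.00 | $1,593.25
4 | $1,593.25 | $44.00 | $492.00 | $1,145.25
5 | $1,145.25 | $31.00 | $406.00 | $770.25
6 | $770.25 | $21.00 | $406.00 | $385.25
7 | $385.25 | $11.00 | $396.25 | $0.00
Total interest: $116.00 + $84.00 + $60.00 + $44.00 + $31.00 + $21.00 + $11.00 = $367.00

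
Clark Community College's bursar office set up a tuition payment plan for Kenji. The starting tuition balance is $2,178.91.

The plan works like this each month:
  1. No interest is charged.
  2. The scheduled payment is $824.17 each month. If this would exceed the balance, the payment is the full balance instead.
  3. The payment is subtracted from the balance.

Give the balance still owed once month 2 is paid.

Month 1: opening $2,178.91; payment $824.17; balance $1,354.74
Month 2: opening $1,354.74; payment $824.17; balance $530.57

$530.57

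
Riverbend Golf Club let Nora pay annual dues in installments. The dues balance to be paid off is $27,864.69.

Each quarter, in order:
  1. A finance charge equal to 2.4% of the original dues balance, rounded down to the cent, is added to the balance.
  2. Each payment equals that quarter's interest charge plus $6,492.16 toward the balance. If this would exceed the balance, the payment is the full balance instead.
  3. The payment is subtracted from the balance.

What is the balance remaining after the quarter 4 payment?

Quarter 1: opening $27,864.69; interest $668.75 → $28,533.44; payment $7,160.91; balance $21,372.53
Quarter 2: opening $21,372.53; interest $668.75 → $22,041.28; payment $7,160.91; balance $14,880.37
Quarter 3: opening $14,880.37; interest $668.75 → $15,549.12; payment $7,160.91; balance $8,388.21
Quarter 4: opening $8,388.21; interest $668.75 → $9,056.96; payment $7,160.91; balance $1,896.05

$1,896.05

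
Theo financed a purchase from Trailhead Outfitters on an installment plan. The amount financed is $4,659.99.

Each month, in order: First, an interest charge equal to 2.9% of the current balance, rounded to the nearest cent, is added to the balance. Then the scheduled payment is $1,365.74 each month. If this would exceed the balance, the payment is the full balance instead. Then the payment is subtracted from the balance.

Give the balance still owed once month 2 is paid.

$2,163.10

# | Opening | Interest | Payment | End bal
1 | $4,659.99 | $135.14 | $1,365.74 | $3,429.39
2 | $3,429.39 | $99.45 | $1,365.74 | $2,163.10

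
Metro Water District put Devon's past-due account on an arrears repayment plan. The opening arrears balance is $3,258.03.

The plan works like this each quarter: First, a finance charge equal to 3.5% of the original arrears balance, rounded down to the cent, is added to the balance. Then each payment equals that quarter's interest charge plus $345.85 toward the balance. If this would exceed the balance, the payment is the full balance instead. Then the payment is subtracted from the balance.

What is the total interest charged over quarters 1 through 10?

Quarter 1: $3,258.03 +$114.03 interest = $3,372.06; pay $459.88 → $2,912.18
Quarter 2: $2,912.18 +$114.03 interest = $3,026.21; pay $459.88 → $2,566.33
Quarter 3: $2,566.33 +$114.03 interest = $2,680.36; pay $459.88 → $2,220.48
Quarter 4: $2,220.48 +$114.03 interest = $2,334.51; pay $459.88 → $1,874.63
Quarter 5: $1,874.63 +$114.03 interest = $1,988.66; pay $459.88 → $1,528.78
Quarter 6: $1,528.78 +$114.03 interest = $1,642.81; pay $459.88 → $1,182.93
Quarter 7: $1,182.93 +$114.03 interest = $1,296.96; pay $459.88 → $837.08
Quarter 8: $837.08 +$114.03 interest = $951.11; pay $459.88 → $491.23
Quarter 9: $491.23 +$114.03 interest = $605.26; pay $459.88 → $145.38
Quarter 10: $145.38 +$114.03 interest = $259.41; pay $259.41 → $0.00
Total interest: $114.03 + $114.03 + $114.03 + $114.03 + $114.03 + $114.03 + $114.03 + $114.03 + $114.03 + $114.03 = $1,140.30

$1,140.30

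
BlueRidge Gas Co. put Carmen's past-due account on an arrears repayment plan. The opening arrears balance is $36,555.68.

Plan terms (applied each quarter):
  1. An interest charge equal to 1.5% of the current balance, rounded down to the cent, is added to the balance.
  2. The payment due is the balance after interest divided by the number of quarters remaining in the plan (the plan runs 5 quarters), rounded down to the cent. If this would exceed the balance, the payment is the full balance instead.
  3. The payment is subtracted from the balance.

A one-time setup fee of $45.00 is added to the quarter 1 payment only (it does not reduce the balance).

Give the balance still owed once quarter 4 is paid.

$7,759.77

Quarter 1: opening $36,555.68; interest $548.33 → $37,104.01; payment $7,420.80 (+ $45.00 fee); balance $29,683.21
Quarter 2: opening $29,683.21; interest $445.24 → $30,128.45; payment $7,532.11; balance $22,596.34
Quarter 3: opening $22,596.34; interest $338.94 → $22,935.28; payment $7,645.09; balance $15,290.19
Quarter 4: opening $15,290.19; interest $229.35 → $15,519.54; payment $7,759.77; balance $7,759.77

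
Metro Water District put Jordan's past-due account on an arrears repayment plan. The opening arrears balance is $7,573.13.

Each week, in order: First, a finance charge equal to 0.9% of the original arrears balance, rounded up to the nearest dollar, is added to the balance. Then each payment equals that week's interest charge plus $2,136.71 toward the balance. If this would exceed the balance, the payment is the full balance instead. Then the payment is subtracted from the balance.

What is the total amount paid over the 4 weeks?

Week 1: opening $7,573.13; interest $69.00 → $7,642.13; payment $2,205.71; balance $5,436.42
Week 2: opening $5,436.42; interest $69.00 → $5,505.42; payment $2,205.71; balance $3,299.71
Week 3: opening $3,299.71; interest $69.00 → $3,368.71; payment $2,205.71; balance $1,163.00
Week 4: opening $1,163.00; interest $69.00 → $1,232.00; payment $1,232.00; balance $0.00
Total paid: $7,849.13

$7,849.13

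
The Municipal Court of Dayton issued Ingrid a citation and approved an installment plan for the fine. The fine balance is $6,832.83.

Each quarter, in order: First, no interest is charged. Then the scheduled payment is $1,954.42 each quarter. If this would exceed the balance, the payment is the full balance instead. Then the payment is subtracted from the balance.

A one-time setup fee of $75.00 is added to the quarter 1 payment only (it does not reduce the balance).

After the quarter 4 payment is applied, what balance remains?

Quarter 1: opening $6,832.83; payment $1,954.42 (+ $75.00 fee); balance $4,878.41
Quarter 2: opening $4,878.41; payment $1,954.42; balance $2,923.99
Quarter 3: opening $2,923.99; payment $1,954.42; balance $969.57
Quarter 4: opening $969.57; payment $969.57; balance $0.00

$0.00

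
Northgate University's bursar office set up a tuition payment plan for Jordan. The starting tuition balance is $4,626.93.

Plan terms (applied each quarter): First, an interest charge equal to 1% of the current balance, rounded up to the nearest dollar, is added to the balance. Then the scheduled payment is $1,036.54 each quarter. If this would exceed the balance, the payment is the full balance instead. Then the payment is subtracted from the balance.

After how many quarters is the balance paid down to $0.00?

5

Quarter 1: $4,626.93 +$47.00 interest = $4,673.93; pay $1,036.54 → $3,637.39
Quarter 2: $3,637.39 +$37.00 interest = $3,674.39; pay $1,036.54 → $2,637.85
Quarter 3: $2,637.85 +$27.00 interest = $2,664.85; pay $1,036.54 → $1,628.31
Quarter 4: $1,628.31 +$17.00 interest = $1,645.31; pay $1,036.54 → $608.77
Quarter 5: $608.77 +$7.00 interest = $615.77; pay $615.77 → $0.00
Balance reaches $0.00 in quarter 5.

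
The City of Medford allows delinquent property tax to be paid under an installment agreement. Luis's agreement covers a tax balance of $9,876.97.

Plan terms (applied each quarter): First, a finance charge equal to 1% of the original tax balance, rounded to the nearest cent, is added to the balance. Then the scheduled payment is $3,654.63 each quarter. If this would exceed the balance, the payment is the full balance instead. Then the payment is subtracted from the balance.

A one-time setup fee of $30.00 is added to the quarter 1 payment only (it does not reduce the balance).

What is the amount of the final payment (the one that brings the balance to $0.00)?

Quarter 1: $9,876.97 +$98.77 interest = $9,975.74; pay $3,654.63 (+ $30.00 fee) → $6,321.11
Quarter 2: $6,321.11 +$98.77 interest = $6,419.88; pay $3,654.63 → $2,765.25
Quarter 3: $2,765.25 +$98.77 interest = $2,864.02; pay $2,864.02 → $0.00

$2,864.02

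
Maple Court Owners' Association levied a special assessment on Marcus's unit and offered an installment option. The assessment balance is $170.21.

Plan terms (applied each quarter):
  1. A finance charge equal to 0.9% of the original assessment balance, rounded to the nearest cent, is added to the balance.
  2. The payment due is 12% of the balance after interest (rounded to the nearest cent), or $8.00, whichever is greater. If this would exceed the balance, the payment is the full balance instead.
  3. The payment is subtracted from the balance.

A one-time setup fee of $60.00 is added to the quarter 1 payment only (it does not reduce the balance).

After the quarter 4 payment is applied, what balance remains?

$106.57

Quarter 1: $170.21 +$1.53 interest = $171.74; pay $20.61 (+ $60.00 fee) → $151.13
Quarter 2: $151.13 +$1.53 interest = $152.66; pay $18.32 → $134.34
Quarter 3: $134.34 +$1.53 interest = $135.87; pay $16.30 → $119.57
Quarter 4: $119.57 +$1.53 interest = $121.10; pay $14.53 → $106.57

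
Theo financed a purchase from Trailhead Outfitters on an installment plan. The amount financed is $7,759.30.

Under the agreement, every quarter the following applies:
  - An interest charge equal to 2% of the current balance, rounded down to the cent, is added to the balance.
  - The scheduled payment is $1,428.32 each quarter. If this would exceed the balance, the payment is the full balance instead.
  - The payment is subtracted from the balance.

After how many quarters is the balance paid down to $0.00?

Quarter 1: opening $7,759.30; interest $155.18 → $7,914.48; payment $1,428.32; balance $6,486.16
Quarter 2: opening $6,486.16; interest $129.72 → $6,615.88; payment $1,428.32; balance $5,187.56
Quarter 3: opening $5,187.56; interest $103.75 → $5,291.31; payment $1,428.32; balance $3,862.99
Quarter 4: opening $3,862.99; interest $77.25 → $3,940.24; payment $1,428.32; balance $2,511.92
Quarter 5: opening $2,511.92; interest $50.23 → $2,562.15; payment $1,428.32; balance $1,133.83
Quarter 6: opening $1,133.83; interest $22.67 → $1,156.50; payment $1,156.50; balance $0.00
Balance reaches $0.00 in quarter 6.

6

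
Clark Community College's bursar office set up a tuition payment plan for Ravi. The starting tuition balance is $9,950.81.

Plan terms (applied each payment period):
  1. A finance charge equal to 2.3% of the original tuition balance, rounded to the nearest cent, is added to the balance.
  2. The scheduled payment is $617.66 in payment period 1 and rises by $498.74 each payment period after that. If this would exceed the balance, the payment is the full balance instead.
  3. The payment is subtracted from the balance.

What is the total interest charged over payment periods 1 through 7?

# | Opening | Interest | Payment | End bal
1 | $9,950.81 | $228.87 | $617.66 | $9,562.02
2 | $9,562.02 | $228.87 | $1,116.40 | $8,674.49
3 | $8,674.49 | $228.87 | $1,615.14 | $7,288.22
4 | $7,288.22 | $228.87 | $2,113.88 | $5,403.21
5 | $5,403.21 | $228.87 | $2,612.62 | $3,019.46
6 | $3,019.46 | $228.87 | $3,111.36 | $136.97
7 | $136.97 | $228.87 | $365.84 | $0.00
Total interest: $228.87 + $228.87 + $228.87 + $228.87 + $228.87 + $228.87 + $228.87 = $1,602.09

$1,602.09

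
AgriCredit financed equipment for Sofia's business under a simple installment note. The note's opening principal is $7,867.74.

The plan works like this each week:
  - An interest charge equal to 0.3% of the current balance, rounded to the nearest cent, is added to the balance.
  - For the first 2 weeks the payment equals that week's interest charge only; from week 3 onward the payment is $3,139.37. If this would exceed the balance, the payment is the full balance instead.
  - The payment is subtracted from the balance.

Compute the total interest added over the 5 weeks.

Week 1: opening $7,867.74; interest $23.60 → $7,891.34; payment $23.60; balance $7,867.74
Week 2: opening $7,867.74; interest $23.60 → $7,891.34; payment $23.60; balance $7,867.74
Week 3: opening $7,867.74; interest $23.60 → $7,891.34; payment $3,139.37; balance $4,751.97
Week 4: opening $4,751.97; interest $14.26 → $4,766.23; payment $3,139.37; balance $1,626.86
Week 5: opening $1,626.86; interest $4.88 → $1,631.74; payment $1,631.74; balance $0.00
Total interest: $23.60 + $23.60 + $23.60 + $14.26 + $4.88 = $89.94

$89.94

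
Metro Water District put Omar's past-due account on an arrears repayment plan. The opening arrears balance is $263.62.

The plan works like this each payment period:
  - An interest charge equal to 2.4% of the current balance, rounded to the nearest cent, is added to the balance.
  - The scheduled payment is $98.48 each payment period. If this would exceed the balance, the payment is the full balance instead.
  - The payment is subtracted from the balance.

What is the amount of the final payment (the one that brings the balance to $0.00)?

Payment period 1: opening $263.62; interest $6.33 → $269.95; payment $98.48; balance $171.47
Payment period 2: opening $171.47; interest $4.12 → $175.59; payment $98.48; balance $77.11
Payment period 3: opening $77.11; interest $1.85 → $78.96; payment $78.96; balance $0.00

$78.96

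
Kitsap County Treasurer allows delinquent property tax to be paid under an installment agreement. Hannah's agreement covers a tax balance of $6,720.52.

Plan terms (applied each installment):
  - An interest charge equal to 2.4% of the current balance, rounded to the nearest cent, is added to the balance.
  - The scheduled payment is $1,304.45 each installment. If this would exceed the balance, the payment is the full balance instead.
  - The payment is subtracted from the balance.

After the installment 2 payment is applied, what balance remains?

Installment 1: opening $6,720.52; interest $161.29 → $6,881.81; payment $1,304.45; balance $5,577.36
Installment 2: opening $5,577.36; interest $133.86 → $5,711.22; payment $1,304.45; balance $4,406.77

$4,406.77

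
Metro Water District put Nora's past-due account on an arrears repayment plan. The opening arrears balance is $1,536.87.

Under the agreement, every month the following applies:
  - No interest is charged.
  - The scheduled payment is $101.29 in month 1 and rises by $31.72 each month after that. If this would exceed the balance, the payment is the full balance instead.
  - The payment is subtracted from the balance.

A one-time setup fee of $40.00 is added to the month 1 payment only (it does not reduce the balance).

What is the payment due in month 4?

$196.45

Month 1: opening $1,536.87; payment $101.29 (+ $40.00 fee); balance $1,435.58
Month 2: opening $1,435.58; payment $133.01; balance $1,302.57
Month 3: opening $1,302.57; payment $164.73; balance $1,137.84
Month 4: opening $1,137.84; payment $196.45; balance $941.39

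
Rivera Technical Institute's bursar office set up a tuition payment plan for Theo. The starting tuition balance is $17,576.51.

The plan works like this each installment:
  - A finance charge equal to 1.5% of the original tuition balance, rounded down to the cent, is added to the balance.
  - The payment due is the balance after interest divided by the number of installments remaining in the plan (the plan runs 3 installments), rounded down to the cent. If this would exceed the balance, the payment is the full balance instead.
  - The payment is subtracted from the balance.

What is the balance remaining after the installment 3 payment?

Installment 1: opening $17,576.51; interest $263.64 → $17,840.15; payment $5,946.71; balance $11,893.44
Installment 2: opening $11,893.44; interest $263.64 → $12,157.08; payment $6,078.54; balance $6,078.54
Installment 3: opening $6,078.54; interest $263.64 → $6,342.18; payment $6,342.18; balance $0.00

$0.00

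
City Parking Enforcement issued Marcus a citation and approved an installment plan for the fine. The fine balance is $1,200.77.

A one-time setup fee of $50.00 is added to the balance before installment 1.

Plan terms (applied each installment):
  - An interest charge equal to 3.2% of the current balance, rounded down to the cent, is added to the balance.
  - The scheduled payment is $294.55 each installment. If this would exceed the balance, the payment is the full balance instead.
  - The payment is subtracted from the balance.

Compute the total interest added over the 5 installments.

# | Opening | Interest | Payment | End bal
1 | $1,250.77 | $40.02 | $294.55 | $996.24
2 | $996.24 | $31.87 | $294.55 | $733.56
3 | $733.56 | $23.47 | $294.55 | $462.48
4 | $462.48 | $14.79 | $294.55 | $182.72
5 | $182.72 | $5.84 | $188.56 | $0.00
Total interest: $40.02 + $31.87 + $23.47 + $14.79 + $5.84 = $115.99

$115.99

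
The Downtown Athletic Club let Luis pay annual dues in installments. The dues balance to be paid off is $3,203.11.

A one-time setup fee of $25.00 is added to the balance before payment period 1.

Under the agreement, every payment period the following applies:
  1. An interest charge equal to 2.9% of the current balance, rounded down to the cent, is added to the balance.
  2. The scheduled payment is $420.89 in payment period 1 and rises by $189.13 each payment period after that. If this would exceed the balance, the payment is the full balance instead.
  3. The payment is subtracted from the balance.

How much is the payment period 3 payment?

$799.15

Payment period 1: opening $3,228.11; interest $93.61 → $3,321.72; payment $420.89; balance $2,900.83
Payment period 2: opening $2,900.83; interest $84.12 → $2,984.95; payment $610.02; balance $2,374.93
Payment period 3: opening $2,374.93; interest $68.87 → $2,443.80; payment $799.15; balance $1,644.65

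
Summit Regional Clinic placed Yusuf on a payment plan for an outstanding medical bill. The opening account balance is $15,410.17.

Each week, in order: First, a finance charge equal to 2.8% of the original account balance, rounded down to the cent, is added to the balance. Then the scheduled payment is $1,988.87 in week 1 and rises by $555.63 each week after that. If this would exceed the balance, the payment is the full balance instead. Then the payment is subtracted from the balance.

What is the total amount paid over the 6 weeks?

$17,999.05

# | Opening | Interest | Payment | End bal
1 | $15,410.17 | $431.48 | $1,988.87 | $13,852.78
2 | $13,852.78 | $431.48 | $2,544.50 | $11,739.76
3 | $11,739.76 | $431.48 | $3,100.13 | $9,071.11
4 | $9,071.11 | $431.48 | $3,655.76 | $5,846.83
5 | $5,846.83 | $431.48 | $4,211.39 | $2,066.92
6 | $2,066.92 | $431.48 | $2,498.40 | $0.00
Total paid: $17,999.05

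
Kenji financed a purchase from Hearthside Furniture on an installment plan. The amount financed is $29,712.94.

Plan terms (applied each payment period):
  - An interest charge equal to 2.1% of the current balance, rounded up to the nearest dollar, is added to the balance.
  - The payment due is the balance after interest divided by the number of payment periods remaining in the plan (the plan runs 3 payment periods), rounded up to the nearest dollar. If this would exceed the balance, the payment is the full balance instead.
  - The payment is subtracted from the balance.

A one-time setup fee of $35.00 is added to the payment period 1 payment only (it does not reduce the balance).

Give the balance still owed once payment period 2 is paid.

# | Opening | Interest | Payment | Fee | End bal
1 | $29,712.94 | $624.00 | $10,113.00 | $35.00 | $20,223.94
2 | $20,223.94 | $425.00 | $10,325.00 | — | $10,323.94

$10,323.94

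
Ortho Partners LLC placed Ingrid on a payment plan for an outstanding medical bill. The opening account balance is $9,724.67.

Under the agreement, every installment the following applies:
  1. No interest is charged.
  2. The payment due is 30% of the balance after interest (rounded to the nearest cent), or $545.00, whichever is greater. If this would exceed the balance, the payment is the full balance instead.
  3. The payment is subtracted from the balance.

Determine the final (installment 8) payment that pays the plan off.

Installment 1: opening $9,724.67; payment $2,917.40; balance $6,807.27
Installment 2: opening $6,807.27; payment $2,042.18; balance $4,765.09
Installment 3: opening $4,765.09; payment $1,429.53; balance $3,335.56
Installment 4: opening $3,335.56; payment $1,000.67; balance $2,334.89
Installment 5: opening $2,334.89; payment $700.47; balance $1,634.42
Installment 6: opening $1,634.42; payment $545.00; balance $1,089.42
Installment 7: opening $1,089.42; payment $545.00; balance $544.42
Installment 8: opening $544.42; payment $544.42; balance $0.00

$544.42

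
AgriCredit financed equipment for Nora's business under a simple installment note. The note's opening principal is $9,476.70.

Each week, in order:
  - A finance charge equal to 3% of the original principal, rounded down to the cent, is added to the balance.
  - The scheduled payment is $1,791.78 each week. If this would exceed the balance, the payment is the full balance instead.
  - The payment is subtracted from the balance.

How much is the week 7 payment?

# | Opening | Interest | Payment | End bal
1 | $9,476.70 | $284.30 | $1,791.78 | $7,969.22
2 | $7,969.22 | $284.30 | $1,791.78 | $6,461.74
3 | $6,461.74 | $284.30 | $1,791.78 | $4,954.26
4 | $4,954.26 | $284.30 | $1,791.78 | $3,446.78
5 | $3,446.78 | $284.30 | $1,791.78 | $1,939.30
6 | $1,939.30 | $284.30 | $1,791.78 | $431.82
7 | $431.82 | $284.30 | $716.12 | $0.00

$716.12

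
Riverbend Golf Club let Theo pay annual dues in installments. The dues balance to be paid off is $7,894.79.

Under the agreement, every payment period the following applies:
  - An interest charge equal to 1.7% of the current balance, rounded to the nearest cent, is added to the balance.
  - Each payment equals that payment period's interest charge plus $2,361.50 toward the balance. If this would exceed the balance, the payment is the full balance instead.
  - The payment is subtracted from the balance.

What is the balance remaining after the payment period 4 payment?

$0.00

Payment period 1: opening $7,894.79; interest $134.21 → $8,029.00; payment $2,495.71; balance $5,533.29
Payment period 2: opening $5,533.29; interest $94.07 → $5,627.36; payment $2,455.57; balance $3,171.79
Payment period 3: opening $3,171.79; interest $53.92 → $3,225.71; payment $2,415.42; balance $810.29
Payment period 4: opening $810.29; interest $13.77 → $824.06; payment $824.06; balance $0.00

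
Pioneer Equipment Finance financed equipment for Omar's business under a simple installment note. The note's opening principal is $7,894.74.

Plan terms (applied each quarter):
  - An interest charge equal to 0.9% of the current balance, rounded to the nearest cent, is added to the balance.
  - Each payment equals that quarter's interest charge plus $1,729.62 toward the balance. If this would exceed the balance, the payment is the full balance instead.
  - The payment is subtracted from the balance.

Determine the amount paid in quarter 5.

$985.05

Quarter 1: opening $7,894.74; interest $71.05 → $7,965.79; payment $1,800.67; balance $6,165.12
Quarter 2: opening $6,165.12; interest $55.49 → $6,220.61; payment $1,785.11; balance $4,435.50
Quarter 3: opening $4,435.50; interest $39.92 → $4,475.42; payment $1,769.54; balance $2,705.88
Quarter 4: opening $2,705.88; interest $24.35 → $2,730.23; payment $1,753.97; balance $976.26
Quarter 5: opening $976.26; interest $8.79 → $985.05; payment $985.05; balance $0.00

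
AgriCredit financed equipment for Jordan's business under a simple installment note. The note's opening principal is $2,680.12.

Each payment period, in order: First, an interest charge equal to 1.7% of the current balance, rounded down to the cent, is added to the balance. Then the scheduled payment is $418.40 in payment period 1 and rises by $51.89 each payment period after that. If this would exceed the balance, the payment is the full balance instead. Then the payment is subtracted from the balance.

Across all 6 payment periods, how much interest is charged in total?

Payment period 1: $2,680.12 +$45.56 interest = $2,725.68; pay $418.40 → $2,307.28
Payment period 2: $2,307.28 +$39.22 interest = $2,346.50; pay $470.29 → $1,876.21
Payment period 3: $1,876.21 +$31.89 interest = $1,908.10; pay $522.18 → $1,385.92
Payment period 4: $1,385.92 +$23.56 interest = $1,409.48; pay $574.07 → $835.41
Payment period 5: $835.41 +$14.20 interest = $849.61; pay $625.96 → $223.65
Payment period 6: $223.65 +$3.80 interest = $227.45; pay $227.45 → $0.00
Total interest: $45.56 + $39.22 + $31.89 + $23.56 + $14.20 + $3.80 = $158.23

$158.23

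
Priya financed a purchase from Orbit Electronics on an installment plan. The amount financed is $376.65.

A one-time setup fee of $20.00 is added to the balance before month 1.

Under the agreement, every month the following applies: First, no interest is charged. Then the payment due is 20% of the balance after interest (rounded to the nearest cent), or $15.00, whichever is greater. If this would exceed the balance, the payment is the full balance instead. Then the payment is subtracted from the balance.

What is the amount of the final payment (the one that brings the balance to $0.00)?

# | Opening | Payment | End bal
1 | $396.65 | $79.33 | $317.32
2 | $317.32 | $63.46 | $253.86
3 | $253.86 | $50.77 | $203.09
4 | $203.09 | $40.62 | $162.47
5 | $162.47 | $32.49 | $129.98
6 | $129.98 | $26.00 | $103.98
7 | $103.98 | $20.80 | $83.18
8 | $83.18 | $16.64 | $66.54
9 | $66.54 | $15.00 | $51.54
10 | $51.54 | $15.00 | $36.54
11 | $36.54 | $15.00 | $21.54
12 | $21.54 | $15.00 | $6.54
13 | $6.54 | $6.54 | $0.00

$6.54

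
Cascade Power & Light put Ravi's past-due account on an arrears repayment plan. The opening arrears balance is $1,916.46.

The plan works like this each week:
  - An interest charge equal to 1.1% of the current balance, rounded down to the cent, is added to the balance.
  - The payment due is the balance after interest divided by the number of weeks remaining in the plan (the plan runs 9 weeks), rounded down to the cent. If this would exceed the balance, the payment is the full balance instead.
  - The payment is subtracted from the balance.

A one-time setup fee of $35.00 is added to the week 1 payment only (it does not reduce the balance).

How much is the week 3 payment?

$220.04

Week 1: opening $1,916.46; interest $21.08 → $1,937.54; payment $215.28 (+ $35.00 fee); balance $1,722.26
Week 2: opening $1,722.26; interest $18.94 → $1,741.20; payment $217.65; balance $1,523.55
Week 3: opening $1,523.55; interest $16.75 → $1,540.30; payment $220.04; balance $1,320.26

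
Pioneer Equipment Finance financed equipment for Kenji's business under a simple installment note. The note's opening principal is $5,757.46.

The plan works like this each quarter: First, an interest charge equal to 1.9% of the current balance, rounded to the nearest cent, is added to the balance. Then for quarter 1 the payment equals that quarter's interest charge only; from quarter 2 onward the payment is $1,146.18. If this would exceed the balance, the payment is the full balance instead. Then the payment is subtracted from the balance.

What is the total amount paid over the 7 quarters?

$6,220.11

Quarter 1: opening $5,757.46; interest $109.39 → $5,866.85; payment $109.39; balance $5,757.46
Quarter 2: opening $5,757.46; interest $109.39 → $5,866.85; payment $1,146.18; balance $4,720.67
Quarter 3: opening $4,720.67; interest $89.69 → $4,810.36; payment $1,146.18; balance $3,664.18
Quarter 4: opening $3,664.18; interest $69.62 → $3,733.80; payment $1,146.18; balance $2,587.62
Quarter 5: opening $2,587.62; interest $49.16 → $2,636.78; payment $1,146.18; balance $1,490.60
Quarter 6: opening $1,490.60; interest $28.32 → $1,518.92; payment $1,146.18; balance $372.74
Quarter 7: opening $372.74; interest $7.08 → $379.82; payment $379.82; balance $0.00
Total paid: $6,220.11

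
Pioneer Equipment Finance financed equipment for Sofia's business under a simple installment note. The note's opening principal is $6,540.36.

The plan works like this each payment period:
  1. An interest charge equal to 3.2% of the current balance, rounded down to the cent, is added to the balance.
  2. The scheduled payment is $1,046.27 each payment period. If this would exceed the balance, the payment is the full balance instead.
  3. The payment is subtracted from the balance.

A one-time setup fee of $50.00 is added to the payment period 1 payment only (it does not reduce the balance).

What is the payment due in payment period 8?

Payment period 1: $6,540.36 +$209.29 interest = $6,749.65; pay $1,046.27 (+ $50.00 fee) → $5,703.38
Payment period 2: $5,703.38 +$182.50 interest = $5,885.88; pay $1,046.27 → $4,839.61
Payment period 3: $4,839.61 +$154.86 interest = $4,994.47; pay $1,046.27 → $3,948.20
Payment period 4: $3,948.20 +$126.34 interest = $4,074.54; pay $1,046.27 → $3,028.27
Payment period 5: $3,028.27 +$96.90 interest = $3,125.17; pay $1,046.27 → $2,078.90
Payment period 6: $2,078.90 +$66.52 interest = $2,145.42; pay $1,046.27 → $1,099.15
Payment period 7: $1,099.15 +$35.17 interest = $1,134.32; pay $1,046.27 → $88.05
Payment period 8: $88.05 +$2.81 interest = $90.86; pay $90.86 → $0.00

$90.86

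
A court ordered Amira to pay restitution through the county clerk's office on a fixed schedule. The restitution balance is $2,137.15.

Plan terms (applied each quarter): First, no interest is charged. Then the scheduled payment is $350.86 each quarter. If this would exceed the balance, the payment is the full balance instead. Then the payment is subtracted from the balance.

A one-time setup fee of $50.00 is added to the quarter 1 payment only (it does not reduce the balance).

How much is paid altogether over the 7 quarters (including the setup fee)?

$2,187.15

# | Opening | Payment | Fee | End bal
1 | $2,137.15 | $350.86 | $50.00 | $1,786.29
2 | $1,786.29 | $350.86 | — | $1,435.43
3 | $1,435.43 | $350.86 | — | $1,084.57
4 | $1,084.57 | $350.86 | — | $733.71
5 | $733.71 | $350.86 | — | $382.85
6 | $382.85 | $350.86 | — | $31.99
7 | $31.99 | $31.99 | — | $0.00
Total paid: $2,187.15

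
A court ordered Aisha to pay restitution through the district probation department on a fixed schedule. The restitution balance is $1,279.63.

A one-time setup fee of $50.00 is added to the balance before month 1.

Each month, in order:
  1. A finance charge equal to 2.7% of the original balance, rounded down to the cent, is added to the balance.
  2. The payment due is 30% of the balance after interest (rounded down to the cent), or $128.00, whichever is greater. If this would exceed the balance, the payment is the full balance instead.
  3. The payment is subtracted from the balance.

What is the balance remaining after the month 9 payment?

$0.00

# | Opening | Interest | Payment | End bal
1 | $1,329.63 | $34.55 | $409.25 | $954.93
2 | $954.93 | $34.55 | $296.84 | $692.64
3 | $692.64 | $34.55 | $218.15 | $509.04
4 | $509.04 | $34.55 | $163.07 | $380.52
5 | $380.52 | $34.55 | $128.00 | $287.07
6 | $287.07 | $34.55 | $128.00 | $193.62
7 | $193.62 | $34.55 | $128.00 | $100.17
8 | $100.17 | $34.55 | $128.00 | $6.72
9 | $6.72 | $34.55 | $41.27 | $0.00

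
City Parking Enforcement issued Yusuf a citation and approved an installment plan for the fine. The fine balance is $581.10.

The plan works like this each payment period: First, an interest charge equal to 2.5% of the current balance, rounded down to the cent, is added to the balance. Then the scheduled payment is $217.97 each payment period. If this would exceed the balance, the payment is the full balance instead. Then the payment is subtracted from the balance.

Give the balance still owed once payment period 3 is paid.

Payment period 1: opening $581.10; interest $14.52 → $595.62; payment $217.97; balance $377.65
Payment period 2: opening $377.65; interest $9.44 → $387.09; payment $217.97; balance $169.12
Payment period 3: opening $169.12; interest $4.22 → $173.34; payment $173.34; balance $0.00

$0.00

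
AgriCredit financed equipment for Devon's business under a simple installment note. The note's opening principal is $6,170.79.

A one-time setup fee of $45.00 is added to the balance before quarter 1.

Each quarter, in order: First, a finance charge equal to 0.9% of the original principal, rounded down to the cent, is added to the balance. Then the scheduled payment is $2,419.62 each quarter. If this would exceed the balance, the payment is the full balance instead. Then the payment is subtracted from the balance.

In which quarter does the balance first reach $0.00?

3

Quarter 1: opening $6,215.79; interest $55.53 → $6,271.32; payment $2,419.62; balance $3,851.70
Quarter 2: opening $3,851.70; interest $55.53 → $3,907.23; payment $2,419.62; balance $1,487.61
Quarter 3: opening $1,487.61; interest $55.53 → $1,543.14; payment $1,543.14; balance $0.00
Balance reaches $0.00 in quarter 3.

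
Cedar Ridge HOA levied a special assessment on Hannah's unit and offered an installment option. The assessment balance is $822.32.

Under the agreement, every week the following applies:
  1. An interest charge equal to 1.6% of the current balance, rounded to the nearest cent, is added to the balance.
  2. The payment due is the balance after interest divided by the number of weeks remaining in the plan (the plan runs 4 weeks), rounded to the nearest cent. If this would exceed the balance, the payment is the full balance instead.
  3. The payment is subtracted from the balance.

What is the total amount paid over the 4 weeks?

Week 1: $822.32 +$13.16 interest = $835.48; pay $208.87 → $626.61
Week 2: $626.61 +$10.03 interest = $636.64; pay $212.21 → $424.43
Week 3: $424.43 +$6.79 interest = $431.22; pay $215.61 → $215.61
Week 4: $215.61 +$3.45 interest = $219.06; pay $219.06 → $0.00
Total paid: $855.75

$855.75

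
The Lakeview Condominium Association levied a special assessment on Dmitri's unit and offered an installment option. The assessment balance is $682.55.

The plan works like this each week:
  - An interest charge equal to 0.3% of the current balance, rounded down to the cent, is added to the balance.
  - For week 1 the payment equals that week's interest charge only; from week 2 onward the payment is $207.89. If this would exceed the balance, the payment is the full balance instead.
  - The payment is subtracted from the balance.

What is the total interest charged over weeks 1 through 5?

$6.50

Week 1: $682.55 +$2.04 interest = $684.59; pay $2.04 → $682.55
Week 2: $682.55 +$2.04 interest = $684.59; pay $207.89 → $476.70
Week 3: $476.70 +$1.43 interest = $478.13; pay $207.89 → $270.24
Week 4: $270.24 +$0.81 interest = $271.05; pay $207.89 → $63.16
Week 5: $63.16 +$0.18 interest = $63.34; pay $63.34 → $0.00
Total interest: $2.04 + $2.04 + $1.43 + $0.81 + $0.18 = $6.50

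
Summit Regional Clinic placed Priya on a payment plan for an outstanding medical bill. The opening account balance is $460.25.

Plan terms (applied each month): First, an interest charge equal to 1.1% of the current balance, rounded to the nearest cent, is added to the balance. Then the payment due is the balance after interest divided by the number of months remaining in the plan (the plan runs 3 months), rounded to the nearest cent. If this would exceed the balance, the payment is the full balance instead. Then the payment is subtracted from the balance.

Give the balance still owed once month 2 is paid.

Month 1: opening $460.25; interest $5.06 → $465.31; payment $155.10; balance $310.21
Month 2: opening $310.21; interest $3.41 → $313.62; payment $156.81; balance $156.81

$156.81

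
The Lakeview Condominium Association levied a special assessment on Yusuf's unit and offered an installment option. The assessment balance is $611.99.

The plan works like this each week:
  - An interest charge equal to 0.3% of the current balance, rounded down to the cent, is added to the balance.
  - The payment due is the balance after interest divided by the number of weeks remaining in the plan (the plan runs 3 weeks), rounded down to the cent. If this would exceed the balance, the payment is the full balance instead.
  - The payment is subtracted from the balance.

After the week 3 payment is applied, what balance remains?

$0.00

Week 1: opening $611.99; interest $1.83 → $613.82; payment $204.60; balance $409.22
Week 2: opening $409.22; interest $1.22 → $410.44; payment $205.22; balance $205.22
Week 3: opening $205.22; interest $0.61 → $205.83; payment $205.83; balance $0.00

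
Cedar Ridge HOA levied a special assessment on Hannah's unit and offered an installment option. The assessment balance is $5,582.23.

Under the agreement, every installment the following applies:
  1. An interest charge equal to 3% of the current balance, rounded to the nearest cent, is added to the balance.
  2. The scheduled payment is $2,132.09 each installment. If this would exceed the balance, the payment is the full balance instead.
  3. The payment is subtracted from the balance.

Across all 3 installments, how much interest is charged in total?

Installment 1: opening $5,582.23; interest $167.47 → $5,749.70; payment $2,132.09; balance $3,617.61
Installment 2: opening $3,617.61; interest $108.53 → $3,726.14; payment $2,132.09; balance $1,594.05
Installment 3: opening $1,594.05; interest $47.82 → $1,641.87; payment $1,641.87; balance $0.00
Total interest: $167.47 + $108.53 + $47.82 = $323.82

$323.82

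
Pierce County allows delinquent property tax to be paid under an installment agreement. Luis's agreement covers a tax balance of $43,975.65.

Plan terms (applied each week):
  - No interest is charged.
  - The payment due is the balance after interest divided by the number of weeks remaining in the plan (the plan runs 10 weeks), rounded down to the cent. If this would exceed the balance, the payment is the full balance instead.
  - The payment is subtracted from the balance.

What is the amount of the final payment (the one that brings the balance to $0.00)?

$4,397.57

# | Opening | Payment | End bal
1 | $43,975.65 | $4,397.56 | $39,578.09
2 | $39,578.09 | $4,397.56 | $35,180.53
3 | $35,180.53 | $4,397.56 | $30,782.97
4 | $30,782.97 | $4,397.56 | $26,385.41
5 | $26,385.41 | $4,397.56 | $21,987.85
6 | $21,987.85 | $4,397.57 | $17,590.28
7 | $17,590.28 | $4,397.57 | $13,192.71
8 | $13,192.71 | $4,397.57 | $8,795.14
9 | $8,795.14 | $4,397.57 | $4,397.57
10 | $4,397.57 | $4,397.57 | $0.00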